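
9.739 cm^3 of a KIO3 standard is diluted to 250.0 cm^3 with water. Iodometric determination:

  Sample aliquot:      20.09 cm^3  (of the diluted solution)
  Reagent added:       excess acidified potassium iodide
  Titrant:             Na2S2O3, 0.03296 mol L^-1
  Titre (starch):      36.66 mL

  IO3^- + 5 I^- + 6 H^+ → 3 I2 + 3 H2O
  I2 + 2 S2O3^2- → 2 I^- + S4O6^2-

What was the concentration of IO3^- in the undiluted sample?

n(S2O3^2-) = 0.03666 × 0.03296 = 1.208 × 10^-3 mol
n(I2) = n(S2O3^2-)/2 = 6.042 × 10^-4 mol
From the 1:3 ratio, n(IO3^-) in the aliquot = 1/3 × 6.042 × 10^-4 = 2.014 × 10^-4 mol
[IO3^-]_dilute = 2.014 × 10^-4 / 0.02009 = 0.01002 mol/L
[IO3^-]_original = 0.01002 × 250.0/9.739 = 0.2573 mol/L

0.2573 mol/L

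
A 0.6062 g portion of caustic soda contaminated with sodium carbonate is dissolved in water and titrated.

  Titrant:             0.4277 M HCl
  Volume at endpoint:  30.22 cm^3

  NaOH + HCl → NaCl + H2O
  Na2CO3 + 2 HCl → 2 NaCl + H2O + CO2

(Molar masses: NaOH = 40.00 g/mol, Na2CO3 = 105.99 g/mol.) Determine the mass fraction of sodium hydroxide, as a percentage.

39.99 %

n(HCl) = 0.03022 × 0.4277 = 0.01293 mol
Let x = n(NaOH), y = n(Na2CO3).
Titrant: 1x + 2y = 0.01293;  mass: 40.00x + 105.99y = 0.6062
Solving, x = 6.061 × 10^-3 mol, y = 3.432 × 10^-3 mol
mass of NaOH = 6.061 × 10^-3 × 40.00 = 0.2424 g
% NaOH = 0.2424 / 0.6062 × 100 = 39.99 %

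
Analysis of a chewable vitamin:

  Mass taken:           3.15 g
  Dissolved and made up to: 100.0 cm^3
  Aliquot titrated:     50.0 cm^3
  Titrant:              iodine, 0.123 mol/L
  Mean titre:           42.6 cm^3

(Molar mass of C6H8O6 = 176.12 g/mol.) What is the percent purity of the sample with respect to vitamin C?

58.6 %

C6H8O6 + I2 → C6H6O6 + 2 HI
n(I2) per titration = 0.0426 × 0.123 = 5.24 × 10^-3 mol
n(C6H8O6) in each aliquot = 5.24 × 10^-3 mol (1:1 ratio)
n(C6H8O6) in the whole flask = 5.24 × 10^-3 × 100.0/50.0 = 0.0105 mol
mass of C6H8O6 = 0.0105 × 176.12 = 1.85 g
% C6H8O6 = 1.85 / 3.15 × 100 = 58.6 %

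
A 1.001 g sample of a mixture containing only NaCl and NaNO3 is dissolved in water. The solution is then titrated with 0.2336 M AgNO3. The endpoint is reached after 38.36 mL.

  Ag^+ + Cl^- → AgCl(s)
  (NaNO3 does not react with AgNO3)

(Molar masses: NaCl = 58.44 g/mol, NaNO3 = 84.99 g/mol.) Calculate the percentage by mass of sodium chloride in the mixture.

n(AgNO3) = 0.03836 × 0.2336 = 8.961 × 10^-3 mol
Let x = n(NaCl), y = n(NaNO3).
Titrant: 1x = 8.961 × 10^-3;  mass: 58.44x + 84.99y = 1.001
Solving, x = 8.961 × 10^-3 mol, y = 5.616 × 10^-3 mol
mass of NaCl = 8.961 × 10^-3 × 58.44 = 0.5237 g
% NaCl = 0.5237 / 1.001 × 100 = 52.32 %

52.32 %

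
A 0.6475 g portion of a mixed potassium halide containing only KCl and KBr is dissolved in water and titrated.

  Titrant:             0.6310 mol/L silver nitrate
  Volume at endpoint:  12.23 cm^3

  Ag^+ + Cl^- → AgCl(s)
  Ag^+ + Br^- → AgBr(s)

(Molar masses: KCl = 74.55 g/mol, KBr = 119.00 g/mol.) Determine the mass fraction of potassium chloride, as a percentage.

n(AgNO3) = 0.01223 × 0.6310 = 7.717 × 10^-3 mol
Let x = n(KCl), y = n(KBr).
Titrant: 1x + 1y = 7.717 × 10^-3;  mass: 74.55x + 119.00y = 0.6475
Solving, x = 6.093 × 10^-3 mol, y = 1.624 × 10^-3 mol
mass of KCl = 6.093 × 10^-3 × 74.55 = 0.4542 g
% KCl = 0.4542 / 0.6475 × 100 = 70.15 %

70.15 %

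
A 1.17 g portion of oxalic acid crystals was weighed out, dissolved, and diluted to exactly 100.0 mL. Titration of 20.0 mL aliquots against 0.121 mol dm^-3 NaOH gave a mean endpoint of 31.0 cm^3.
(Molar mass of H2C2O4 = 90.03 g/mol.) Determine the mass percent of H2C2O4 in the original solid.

H2C2O4 + 2 NaOH → Na2C2O4 + 2 H2O
n(NaOH) per titration = 0.0310 × 0.121 = 3.75 × 10^-3 mol
From the 1:2 ratio, n(H2C2O4) in each aliquot = 1/2 × 3.75 × 10^-3 = 1.88 × 10^-3 mol
n(H2C2O4) in the whole flask = 1.88 × 10^-3 × 100.0/20.0 = 9.38 × 10^-3 mol
mass of H2C2O4 = 9.38 × 10^-3 × 90.03 = 0.844 g
% H2C2O4 = 0.844 / 1.17 × 100 = 72.2 %

72.2 %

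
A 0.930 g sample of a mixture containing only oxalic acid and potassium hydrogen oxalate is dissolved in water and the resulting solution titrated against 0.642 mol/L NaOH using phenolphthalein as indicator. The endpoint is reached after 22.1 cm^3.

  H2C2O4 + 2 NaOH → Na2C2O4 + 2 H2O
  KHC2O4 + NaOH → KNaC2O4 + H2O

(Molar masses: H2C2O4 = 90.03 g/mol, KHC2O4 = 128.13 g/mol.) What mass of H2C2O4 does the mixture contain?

n(NaOH) = 0.0221 × 0.642 = 0.0142 mol
Let x = n(H2C2O4), y = n(KHC2O4).
Titrant: 2x + 1y = 0.0142;  mass: 90.03x + 128.13y = 0.930
Solving, x = 5.34 × 10^-3 mol, y = 3.51 × 10^-3 mol
mass of H2C2O4 = 5.34 × 10^-3 × 90.03 = 0.481 g

0.481 g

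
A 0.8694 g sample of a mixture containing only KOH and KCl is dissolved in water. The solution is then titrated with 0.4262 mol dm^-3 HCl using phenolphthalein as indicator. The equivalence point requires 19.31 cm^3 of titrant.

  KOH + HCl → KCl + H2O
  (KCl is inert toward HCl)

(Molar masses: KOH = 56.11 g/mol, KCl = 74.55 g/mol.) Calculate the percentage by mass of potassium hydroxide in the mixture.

53.11 %

n(HCl) = 0.01931 × 0.4262 = 8.230 × 10^-3 mol
Let x = n(KOH), y = n(KCl).
Titrant: 1x = 8.230 × 10^-3;  mass: 56.11x + 74.55y = 0.8694
Solving, x = 8.230 × 10^-3 mol, y = 5.468 × 10^-3 mol
mass of KOH = 8.230 × 10^-3 × 56.11 = 0.4618 g
% KOH = 0.4618 / 0.8694 × 100 = 53.11 %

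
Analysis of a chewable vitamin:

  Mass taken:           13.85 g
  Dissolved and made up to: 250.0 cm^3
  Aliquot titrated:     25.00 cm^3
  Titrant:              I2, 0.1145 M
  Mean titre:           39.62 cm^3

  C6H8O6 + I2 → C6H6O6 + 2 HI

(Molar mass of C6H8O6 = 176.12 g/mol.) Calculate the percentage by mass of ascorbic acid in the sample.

n(I2) per titration = 0.03962 × 0.1145 = 4.536 × 10^-3 mol
n(C6H8O6) in each aliquot = 4.536 × 10^-3 mol (1:1 ratio)
n(C6H8O6) in the whole flask = 4.536 × 10^-3 × 250.0/25.00 = 0.04536 mol
mass of C6H8O6 = 0.04536 × 176.12 = 7.990 g
% C6H8O6 = 7.990 / 13.85 × 100 = 57.69 %

57.69 %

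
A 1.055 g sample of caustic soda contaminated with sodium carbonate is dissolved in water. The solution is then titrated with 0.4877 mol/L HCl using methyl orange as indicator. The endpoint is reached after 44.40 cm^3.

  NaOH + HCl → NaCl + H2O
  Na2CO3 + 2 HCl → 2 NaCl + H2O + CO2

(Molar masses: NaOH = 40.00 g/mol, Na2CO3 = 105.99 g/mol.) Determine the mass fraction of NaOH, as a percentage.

27.00 %

n(HCl) = 0.04440 × 0.4877 = 0.02165 mol
Let x = n(NaOH), y = n(Na2CO3).
Titrant: 1x + 2y = 0.02165;  mass: 40.00x + 105.99y = 1.055
Solving, x = 7.122 × 10^-3 mol, y = 7.266 × 10^-3 mol
mass of NaOH = 7.122 × 10^-3 × 40.00 = 0.2849 g
% NaOH = 0.2849 / 1.055 × 100 = 27.00 %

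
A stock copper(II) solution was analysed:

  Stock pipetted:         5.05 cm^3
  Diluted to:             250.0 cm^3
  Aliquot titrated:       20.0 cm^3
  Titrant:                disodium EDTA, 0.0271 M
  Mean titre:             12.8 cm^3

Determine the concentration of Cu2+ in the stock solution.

0.859 M

Cu^2+ + EDTA^4- → [Cu(EDTA)]^2-
n(EDTA) = 0.0128 × 0.0271 = 3.47 × 10^-4 mol
n(Cu2+) in the aliquot = 3.47 × 10^-4 mol (1:1 ratio)
[Cu2+]_dilute = 3.47 × 10^-4 / 0.0200 = 0.0173 mol/L
Dilution factor = 250.0 / 5.05 = 49.50
[Cu2+]_stock = 0.0173 × 49.50 = 0.859 mol/L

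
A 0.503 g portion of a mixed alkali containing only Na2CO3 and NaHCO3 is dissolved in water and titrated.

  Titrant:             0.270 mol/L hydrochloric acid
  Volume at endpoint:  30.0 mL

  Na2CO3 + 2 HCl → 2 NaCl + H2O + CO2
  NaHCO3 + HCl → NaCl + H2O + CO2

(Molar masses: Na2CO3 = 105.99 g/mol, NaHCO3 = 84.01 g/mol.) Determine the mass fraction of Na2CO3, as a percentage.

n(HCl) = 0.0300 × 0.270 = 8.10 × 10^-3 mol
Let x = n(Na2CO3), y = n(NaHCO3).
Titrant: 2x + 1y = 8.10 × 10^-3;  mass: 105.99x + 84.01y = 0.503
Solving, x = 2.86 × 10^-3 mol, y = 2.38 × 10^-3 mol
mass of Na2CO3 = 2.86 × 10^-3 × 105.99 = 0.303 g
% Na2CO3 = 0.303 / 0.503 × 100 = 60.3 %

60.3 %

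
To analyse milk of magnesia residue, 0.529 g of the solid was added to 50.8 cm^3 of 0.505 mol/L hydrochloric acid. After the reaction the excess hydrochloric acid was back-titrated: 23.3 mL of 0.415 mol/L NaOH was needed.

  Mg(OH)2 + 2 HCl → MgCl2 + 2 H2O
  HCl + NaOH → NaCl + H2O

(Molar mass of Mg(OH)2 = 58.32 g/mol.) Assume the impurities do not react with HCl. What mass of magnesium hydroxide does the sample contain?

0.466 g

n(HCl) added = 0.0508 × 0.505 = 0.0257 mol
n(NaOH) used in back-titration = 0.0233 × 0.415 = 9.67 × 10^-3 mol
n(HCl) left over = 9.67 × 10^-3 mol (1:1 ratio)
n(HCl) consumed by analyte = 0.0257 − 9.67 × 10^-3 = 0.0160 mol
From the 1:2 ratio, n(Mg(OH)2) = 1/2 × 0.0160 = 7.99 × 10^-3 mol
mass of Mg(OH)2 = 7.99 × 10^-3 × 58.32 = 0.466 g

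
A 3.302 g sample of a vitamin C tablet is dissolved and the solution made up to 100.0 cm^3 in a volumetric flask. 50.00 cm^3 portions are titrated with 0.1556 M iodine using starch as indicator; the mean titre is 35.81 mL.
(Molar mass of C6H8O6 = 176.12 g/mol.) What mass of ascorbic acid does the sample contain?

C6H8O6 + I2 → C6H6O6 + 2 HI
n(I2) per titration = 0.03581 × 0.1556 = 5.572 × 10^-3 mol
n(C6H8O6) in each aliquot = 5.572 × 10^-3 mol (1:1 ratio)
n(C6H8O6) in the whole flask = 5.572 × 10^-3 × 100.0/50.00 = 0.01114 mol
mass of C6H8O6 = 0.01114 × 176.12 = 1.963 g

1.963 g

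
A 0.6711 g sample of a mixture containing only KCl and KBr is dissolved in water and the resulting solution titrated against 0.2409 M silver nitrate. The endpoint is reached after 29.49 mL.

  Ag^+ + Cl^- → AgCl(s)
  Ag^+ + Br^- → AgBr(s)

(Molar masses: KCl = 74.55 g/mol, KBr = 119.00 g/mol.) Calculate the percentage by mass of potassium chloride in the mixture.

n(AgNO3) = 0.02949 × 0.2409 = 7.104 × 10^-3 mol
Let x = n(KCl), y = n(KBr).
Titrant: 1x + 1y = 7.104 × 10^-3;  mass: 74.55x + 119.00y = 0.6711
Solving, x = 3.921 × 10^-3 mol, y = 3.183 × 10^-3 mol
mass of KCl = 3.921 × 10^-3 × 74.55 = 0.2923 g
% KCl = 0.2923 / 0.6711 × 100 = 43.56 %

43.56 %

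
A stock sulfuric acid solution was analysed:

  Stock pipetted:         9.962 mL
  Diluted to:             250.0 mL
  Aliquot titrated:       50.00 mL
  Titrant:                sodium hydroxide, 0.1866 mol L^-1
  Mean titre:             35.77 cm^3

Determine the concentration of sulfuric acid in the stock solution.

1.675 mol/L

H2SO4 + 2 NaOH → Na2SO4 + 2 H2O
n(NaOH) = 0.03577 × 0.1866 = 6.675 × 10^-3 mol
From the 1:2 ratio, n(H2SO4) in the aliquot = 1/2 × 6.675 × 10^-3 = 3.337 × 10^-3 mol
[H2SO4]_dilute = 3.337 × 10^-3 / 0.05000 = 0.06675 mol/L
Dilution factor = 250.0 / 9.962 = 25.10
[H2SO4]_stock = 0.06675 × 25.10 = 1.675 mol/L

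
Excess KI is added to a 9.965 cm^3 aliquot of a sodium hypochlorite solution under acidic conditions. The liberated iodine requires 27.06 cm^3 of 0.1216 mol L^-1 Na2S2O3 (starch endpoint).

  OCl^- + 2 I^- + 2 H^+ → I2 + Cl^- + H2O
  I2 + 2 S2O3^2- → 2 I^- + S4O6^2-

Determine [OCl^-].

0.1651 mol/L

n(S2O3^2-) = 0.02706 × 0.1216 = 3.290 × 10^-3 mol
n(I2) = n(S2O3^2-)/2 = 1.645 × 10^-3 mol
n(OCl^-) in the aliquot = 1.645 × 10^-3 mol (1:1 ratio)
[OCl^-] = 1.645 × 10^-3 / 0.009965 = 0.1651 mol/L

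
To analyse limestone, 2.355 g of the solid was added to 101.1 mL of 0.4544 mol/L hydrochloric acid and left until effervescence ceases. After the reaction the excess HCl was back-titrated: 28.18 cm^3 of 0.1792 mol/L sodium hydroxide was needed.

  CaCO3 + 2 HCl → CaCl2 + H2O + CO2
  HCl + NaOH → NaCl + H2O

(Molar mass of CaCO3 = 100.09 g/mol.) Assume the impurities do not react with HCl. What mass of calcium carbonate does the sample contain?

n(HCl) added = 0.1011 × 0.4544 = 0.04594 mol
n(NaOH) used in back-titration = 0.02818 × 0.1792 = 5.050 × 10^-3 mol
n(HCl) left over = 5.050 × 10^-3 mol (1:1 ratio)
n(HCl) consumed by analyte = 0.04594 − 5.050 × 10^-3 = 0.04089 mol
From the 1:2 ratio, n(CaCO3) = 1/2 × 0.04089 = 0.02044 mol
mass of CaCO3 = 0.02044 × 100.09 = 2.046 g

2.046 g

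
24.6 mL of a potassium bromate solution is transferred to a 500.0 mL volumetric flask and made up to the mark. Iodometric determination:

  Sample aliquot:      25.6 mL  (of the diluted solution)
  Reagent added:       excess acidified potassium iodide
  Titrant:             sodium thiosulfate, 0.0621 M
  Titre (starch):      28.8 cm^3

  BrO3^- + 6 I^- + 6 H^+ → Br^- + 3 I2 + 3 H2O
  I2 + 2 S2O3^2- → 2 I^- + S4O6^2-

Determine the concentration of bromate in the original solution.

0.237 M

n(S2O3^2-) = 0.0288 × 0.0621 = 1.79 × 10^-3 mol
n(I2) = n(S2O3^2-)/2 = 8.94 × 10^-4 mol
From the 1:3 ratio, n(BrO3^-) in the aliquot = 1/3 × 8.94 × 10^-4 = 2.98 × 10^-4 mol
[BrO3^-]_dilute = 2.98 × 10^-4 / 0.0256 = 0.0116 mol/L
[BrO3^-]_original = 0.0116 × 500.0/24.6 = 0.237 mol/L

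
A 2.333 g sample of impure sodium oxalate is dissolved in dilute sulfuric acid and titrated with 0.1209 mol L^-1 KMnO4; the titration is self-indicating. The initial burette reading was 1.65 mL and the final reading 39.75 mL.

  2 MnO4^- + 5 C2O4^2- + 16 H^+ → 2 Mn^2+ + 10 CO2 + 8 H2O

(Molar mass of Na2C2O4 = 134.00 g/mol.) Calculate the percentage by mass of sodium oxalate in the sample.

66.14 %

n(KMnO4) = 0.03810 L × 0.1209 mol/L = 4.606 × 10^-3 mol
From the 5:2 ratio, n(Na2C2O4) = 5/2 × 4.606 × 10^-3 = 0.01152 mol
mass of Na2C2O4 = 0.01152 × 134.00 g/mol = 1.543 g
% Na2C2O4 = 1.543 / 2.333 × 100 = 66.14 %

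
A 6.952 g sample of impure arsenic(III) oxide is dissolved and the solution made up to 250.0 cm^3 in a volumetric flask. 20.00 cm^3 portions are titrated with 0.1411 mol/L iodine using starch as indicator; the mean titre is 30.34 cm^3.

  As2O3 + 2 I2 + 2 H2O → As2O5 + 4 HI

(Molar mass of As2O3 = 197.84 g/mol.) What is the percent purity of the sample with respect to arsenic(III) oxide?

n(I2) per titration = 0.03034 × 0.1411 = 4.281 × 10^-3 mol
From the 1:2 ratio, n(As2O3) in each aliquot = 1/2 × 4.281 × 10^-3 = 2.140 × 10^-3 mol
n(As2O3) in the whole flask = 2.140 × 10^-3 × 250.0/20.00 = 0.02676 mol
mass of As2O3 = 0.02676 × 197.84 = 5.293 g
% As2O3 = 5.293 / 6.952 × 100 = 76.14 %

76.14 %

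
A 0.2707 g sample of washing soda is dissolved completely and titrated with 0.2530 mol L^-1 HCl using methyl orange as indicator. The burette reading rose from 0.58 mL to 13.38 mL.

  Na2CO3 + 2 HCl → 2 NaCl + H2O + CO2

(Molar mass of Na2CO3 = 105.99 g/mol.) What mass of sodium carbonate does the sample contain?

n(HCl) = 0.01280 L × 0.2530 mol/L = 3.238 × 10^-3 mol
From the 1:2 ratio, n(Na2CO3) = 1/2 × 3.238 × 10^-3 = 1.619 × 10^-3 mol
mass of Na2CO3 = 1.619 × 10^-3 × 105.99 g/mol = 0.1716 g

0.1716 g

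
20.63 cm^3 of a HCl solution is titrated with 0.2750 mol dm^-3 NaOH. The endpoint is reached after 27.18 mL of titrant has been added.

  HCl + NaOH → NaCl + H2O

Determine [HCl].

n(NaOH) = 0.02718 L × 0.2750 mol/L = 7.475 × 10^-3 mol
n(HCl) = 7.475 × 10^-3 mol (1:1 mole ratio)
[HCl] = 7.475 × 10^-3 mol / 0.02063 L = 0.3623 mol/L

0.3623 mol/L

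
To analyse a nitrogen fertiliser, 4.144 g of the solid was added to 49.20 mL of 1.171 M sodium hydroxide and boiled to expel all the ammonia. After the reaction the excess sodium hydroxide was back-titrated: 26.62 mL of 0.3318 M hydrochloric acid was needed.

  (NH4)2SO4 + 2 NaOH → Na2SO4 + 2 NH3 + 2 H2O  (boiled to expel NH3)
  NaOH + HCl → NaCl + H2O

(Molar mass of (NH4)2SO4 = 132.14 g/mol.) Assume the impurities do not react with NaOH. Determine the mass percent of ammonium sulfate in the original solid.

77.77 %

n(NaOH) added = 0.04920 × 1.171 = 0.05761 mol
n(HCl) used in back-titration = 0.02662 × 0.3318 = 8.833 × 10^-3 mol
n(NaOH) left over = 8.833 × 10^-3 mol (1:1 ratio)
n(NaOH) consumed by analyte = 0.05761 − 8.833 × 10^-3 = 0.04878 mol
From the 1:2 ratio, n((NH4)2SO4) = 1/2 × 0.04878 = 0.02439 mol
mass of (NH4)2SO4 = 0.02439 × 132.14 = 3.223 g
% (NH4)2SO4 = 3.223 / 4.144 × 100 = 77.77 %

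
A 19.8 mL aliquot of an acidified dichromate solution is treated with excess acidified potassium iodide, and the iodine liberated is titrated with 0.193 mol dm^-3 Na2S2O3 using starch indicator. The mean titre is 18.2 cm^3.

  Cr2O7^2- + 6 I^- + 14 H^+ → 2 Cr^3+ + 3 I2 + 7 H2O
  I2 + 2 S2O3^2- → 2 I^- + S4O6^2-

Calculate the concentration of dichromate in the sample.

n(S2O3^2-) = 0.0182 × 0.193 = 3.51 × 10^-3 mol
n(I2) = n(S2O3^2-)/2 = 1.76 × 10^-3 mol
From the 1:3 ratio, n(Cr2O7^2-) in the aliquot = 1/3 × 1.76 × 10^-3 = 5.85 × 10^-4 mol
[Cr2O7^2-] = 5.85 × 10^-4 / 0.0198 = 0.0296 mol/L

0.0296 mol/L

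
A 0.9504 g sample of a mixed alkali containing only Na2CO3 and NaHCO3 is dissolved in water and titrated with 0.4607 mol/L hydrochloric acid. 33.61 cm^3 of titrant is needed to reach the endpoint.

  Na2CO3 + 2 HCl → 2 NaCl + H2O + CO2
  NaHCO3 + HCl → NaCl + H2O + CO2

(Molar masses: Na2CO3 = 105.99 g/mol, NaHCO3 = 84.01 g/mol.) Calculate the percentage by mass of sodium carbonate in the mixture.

n(HCl) = 0.03361 × 0.4607 = 0.01548 mol
Let x = n(Na2CO3), y = n(NaHCO3).
Titrant: 2x + 1y = 0.01548;  mass: 105.99x + 84.01y = 0.9504
Solving, x = 5.649 × 10^-3 mol, y = 4.186 × 10^-3 mol
mass of Na2CO3 = 5.649 × 10^-3 × 105.99 = 0.5988 g
% Na2CO3 = 0.5988 / 0.9504 × 100 = 63.00 %

63.00 %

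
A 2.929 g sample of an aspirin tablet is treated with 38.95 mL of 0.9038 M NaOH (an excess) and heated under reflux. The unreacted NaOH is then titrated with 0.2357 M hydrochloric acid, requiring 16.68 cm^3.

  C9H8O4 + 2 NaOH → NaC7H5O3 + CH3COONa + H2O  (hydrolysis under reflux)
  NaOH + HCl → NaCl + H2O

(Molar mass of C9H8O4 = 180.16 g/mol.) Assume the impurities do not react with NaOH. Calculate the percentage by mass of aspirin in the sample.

n(NaOH) added = 0.03895 × 0.9038 = 0.03520 mol
n(HCl) used in back-titration = 0.01668 × 0.2357 = 3.931 × 10^-3 mol
n(NaOH) left over = 3.931 × 10^-3 mol (1:1 ratio)
n(NaOH) consumed by analyte = 0.03520 − 3.931 × 10^-3 = 0.03127 mol
From the 1:2 ratio, n(C9H8O4) = 1/2 × 0.03127 = 0.01564 mol
mass of C9H8O4 = 0.01564 × 180.16 = 2.817 g
% C9H8O4 = 2.817 / 2.929 × 100 = 96.17 %

96.17 %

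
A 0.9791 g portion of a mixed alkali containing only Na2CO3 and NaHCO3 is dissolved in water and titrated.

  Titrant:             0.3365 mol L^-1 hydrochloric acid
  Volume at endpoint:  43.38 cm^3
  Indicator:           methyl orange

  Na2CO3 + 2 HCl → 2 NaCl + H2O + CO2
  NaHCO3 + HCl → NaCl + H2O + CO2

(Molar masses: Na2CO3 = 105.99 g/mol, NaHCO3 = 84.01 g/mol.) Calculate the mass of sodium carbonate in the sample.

n(HCl) = 0.04338 × 0.3365 = 0.01460 mol
Let x = n(Na2CO3), y = n(NaHCO3).
Titrant: 2x + 1y = 0.01460;  mass: 105.99x + 84.01y = 0.9791
Solving, x = 3.986 × 10^-3 mol, y = 6.626 × 10^-3 mol
mass of Na2CO3 = 3.986 × 10^-3 × 105.99 = 0.4224 g

0.4224 g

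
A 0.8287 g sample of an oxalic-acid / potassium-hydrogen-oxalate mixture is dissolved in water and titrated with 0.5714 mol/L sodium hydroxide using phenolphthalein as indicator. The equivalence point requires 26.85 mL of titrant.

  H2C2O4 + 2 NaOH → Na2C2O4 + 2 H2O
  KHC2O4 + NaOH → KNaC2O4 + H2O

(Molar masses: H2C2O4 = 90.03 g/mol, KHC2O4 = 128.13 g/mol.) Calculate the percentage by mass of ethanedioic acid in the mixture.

n(NaOH) = 0.02685 × 0.5714 = 0.01534 mol
Let x = n(H2C2O4), y = n(KHC2O4).
Titrant: 2x + 1y = 0.01534;  mass: 90.03x + 128.13y = 0.8287
Solving, x = 6.840 × 10^-3 mol, y = 1.661 × 10^-3 mol
mass of H2C2O4 = 6.840 × 10^-3 × 90.03 = 0.6158 g
% H2C2O4 = 0.6158 / 0.8287 × 100 = 74.31 %

74.31 %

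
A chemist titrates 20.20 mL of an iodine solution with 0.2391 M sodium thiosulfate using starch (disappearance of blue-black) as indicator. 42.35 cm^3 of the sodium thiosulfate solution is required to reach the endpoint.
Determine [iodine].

0.2506 M

I2 + 2 S2O3^2- → 2 I^- + S4O6^2-
n(Na2S2O3) = 0.04235 L × 0.2391 mol/L = 0.01013 mol
From the 1:2 mole ratio, n(I2) = 1/2 × 0.01013 = 5.063 × 10^-3 mol
[I2] = 5.063 × 10^-3 mol / 0.02020 L = 0.2506 mol/L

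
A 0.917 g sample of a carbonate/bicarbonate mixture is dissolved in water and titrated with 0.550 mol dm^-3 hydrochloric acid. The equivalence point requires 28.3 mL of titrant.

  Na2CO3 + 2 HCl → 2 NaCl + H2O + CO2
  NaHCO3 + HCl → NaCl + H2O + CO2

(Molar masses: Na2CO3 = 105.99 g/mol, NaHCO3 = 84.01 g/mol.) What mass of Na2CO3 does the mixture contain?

0.667 g

n(HCl) = 0.0283 × 0.550 = 0.0156 mol
Let x = n(Na2CO3), y = n(NaHCO3).
Titrant: 2x + 1y = 0.0156;  mass: 105.99x + 84.01y = 0.917
Solving, x = 6.30 × 10^-3 mol, y = 2.97 × 10^-3 mol
mass of Na2CO3 = 6.30 × 10^-3 × 105.99 = 0.667 g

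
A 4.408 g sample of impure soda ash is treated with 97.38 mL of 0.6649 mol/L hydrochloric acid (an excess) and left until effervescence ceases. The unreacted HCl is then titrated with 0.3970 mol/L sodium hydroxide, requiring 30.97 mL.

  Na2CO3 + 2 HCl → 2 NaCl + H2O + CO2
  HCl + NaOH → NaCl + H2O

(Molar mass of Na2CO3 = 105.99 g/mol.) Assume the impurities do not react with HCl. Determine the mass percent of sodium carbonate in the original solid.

63.06 %

n(HCl) added = 0.09738 × 0.6649 = 0.06475 mol
n(NaOH) used in back-titration = 0.03097 × 0.3970 = 0.01230 mol
n(HCl) left over = 0.01230 mol (1:1 ratio)
n(HCl) consumed by analyte = 0.06475 − 0.01230 = 0.05245 mol
From the 1:2 ratio, n(Na2CO3) = 1/2 × 0.05245 = 0.02623 mol
mass of Na2CO3 = 0.02623 × 105.99 = 2.780 g
% Na2CO3 = 2.780 / 4.408 × 100 = 63.06 %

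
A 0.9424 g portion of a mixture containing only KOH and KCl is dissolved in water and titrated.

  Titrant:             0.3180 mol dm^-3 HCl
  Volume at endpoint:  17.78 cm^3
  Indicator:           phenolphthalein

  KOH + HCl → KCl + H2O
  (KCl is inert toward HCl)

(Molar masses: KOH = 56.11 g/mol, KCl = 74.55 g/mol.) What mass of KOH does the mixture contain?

0.3172 g

n(HCl) = 0.01778 × 0.3180 = 5.654 × 10^-3 mol
Let x = n(KOH), y = n(KCl).
Titrant: 1x = 5.654 × 10^-3;  mass: 56.11x + 74.55y = 0.9424
Solving, x = 5.654 × 10^-3 mol, y = 8.386 × 10^-3 mol
mass of KOH = 5.654 × 10^-3 × 56.11 = 0.3172 g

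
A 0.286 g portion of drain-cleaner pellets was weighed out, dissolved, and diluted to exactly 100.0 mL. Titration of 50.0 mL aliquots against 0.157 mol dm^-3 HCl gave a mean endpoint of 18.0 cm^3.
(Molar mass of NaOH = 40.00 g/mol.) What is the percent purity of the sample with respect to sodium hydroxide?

79.0 %

NaOH + HCl → NaCl + H2O
n(HCl) per titration = 0.0180 × 0.157 = 2.83 × 10^-3 mol
n(NaOH) in each aliquot = 2.83 × 10^-3 mol (1:1 ratio)
n(NaOH) in the whole flask = 2.83 × 10^-3 × 100.0/50.0 = 5.65 × 10^-3 mol
mass of NaOH = 5.65 × 10^-3 × 40.00 = 0.226 g
% NaOH = 0.226 / 0.286 × 100 = 79.0 %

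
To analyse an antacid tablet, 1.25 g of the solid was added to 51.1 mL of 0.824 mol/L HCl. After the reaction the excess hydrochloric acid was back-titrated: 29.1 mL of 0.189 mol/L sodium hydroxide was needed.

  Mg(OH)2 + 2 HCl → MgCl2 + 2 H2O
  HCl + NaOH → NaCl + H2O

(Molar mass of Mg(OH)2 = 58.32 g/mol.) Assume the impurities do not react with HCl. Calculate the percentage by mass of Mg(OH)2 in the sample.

n(HCl) added = 0.0511 × 0.824 = 0.0421 mol
n(NaOH) used in back-titration = 0.0291 × 0.189 = 5.50 × 10^-3 mol
n(HCl) left over = 5.50 × 10^-3 mol (1:1 ratio)
n(HCl) consumed by analyte = 0.0421 − 5.50 × 10^-3 = 0.0366 mol
From the 1:2 ratio, n(Mg(OH)2) = 1/2 × 0.0366 = 0.0183 mol
mass of Mg(OH)2 = 0.0183 × 58.32 = 1.07 g
% Mg(OH)2 = 1.07 / 1.25 × 100 = 85.4 %

85.4 %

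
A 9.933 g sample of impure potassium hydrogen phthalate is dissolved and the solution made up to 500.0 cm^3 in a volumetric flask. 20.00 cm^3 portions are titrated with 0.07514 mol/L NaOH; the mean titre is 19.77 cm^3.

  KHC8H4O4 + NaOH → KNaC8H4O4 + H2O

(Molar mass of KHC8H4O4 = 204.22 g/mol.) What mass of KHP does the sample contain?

n(NaOH) per titration = 0.01977 × 0.07514 = 1.486 × 10^-3 mol
n(KHC8H4O4) in each aliquot = 1.486 × 10^-3 mol (1:1 ratio)
n(KHC8H4O4) in the whole flask = 1.486 × 10^-3 × 500.0/20.00 = 0.03714 mol
mass of KHC8H4O4 = 0.03714 × 204.22 = 7.584 g

7.584 g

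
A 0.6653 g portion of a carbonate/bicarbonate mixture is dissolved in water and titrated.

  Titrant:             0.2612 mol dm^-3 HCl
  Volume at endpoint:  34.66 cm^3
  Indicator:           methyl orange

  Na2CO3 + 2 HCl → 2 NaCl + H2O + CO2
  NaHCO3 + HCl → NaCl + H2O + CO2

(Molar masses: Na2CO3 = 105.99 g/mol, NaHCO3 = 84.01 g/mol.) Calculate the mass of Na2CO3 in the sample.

0.1628 g

n(HCl) = 0.03466 × 0.2612 = 9.053 × 10^-3 mol
Let x = n(Na2CO3), y = n(NaHCO3).
Titrant: 2x + 1y = 9.053 × 10^-3;  mass: 105.99x + 84.01y = 0.6653
Solving, x = 1.536 × 10^-3 mol, y = 5.982 × 10^-3 mol
mass of Na2CO3 = 1.536 × 10^-3 × 105.99 = 0.1628 g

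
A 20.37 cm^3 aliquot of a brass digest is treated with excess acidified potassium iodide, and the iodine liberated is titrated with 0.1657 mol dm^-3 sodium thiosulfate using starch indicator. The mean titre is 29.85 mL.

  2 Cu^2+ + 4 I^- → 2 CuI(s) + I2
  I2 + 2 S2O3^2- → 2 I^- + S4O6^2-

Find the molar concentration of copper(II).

n(S2O3^2-) = 0.02985 × 0.1657 = 4.946 × 10^-3 mol
n(I2) = n(S2O3^2-)/2 = 2.473 × 10^-3 mol
From the 2:1 ratio, n(Cu2+) in the aliquot = 2/1 × 2.473 × 10^-3 = 4.946 × 10^-3 mol
[Cu2+] = 4.946 × 10^-3 / 0.02037 = 0.2428 mol/L

0.2428 mol/L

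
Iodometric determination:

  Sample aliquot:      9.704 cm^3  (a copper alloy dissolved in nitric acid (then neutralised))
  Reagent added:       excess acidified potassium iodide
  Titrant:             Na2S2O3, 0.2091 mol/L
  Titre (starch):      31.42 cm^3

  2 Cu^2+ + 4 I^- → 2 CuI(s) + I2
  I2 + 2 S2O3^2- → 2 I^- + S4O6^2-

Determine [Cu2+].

n(S2O3^2-) = 0.03142 × 0.2091 = 6.570 × 10^-3 mol
n(I2) = n(S2O3^2-)/2 = 3.285 × 10^-3 mol
From the 2:1 ratio, n(Cu2+) in the aliquot = 2/1 × 3.285 × 10^-3 = 6.570 × 10^-3 mol
[Cu2+] = 6.570 × 10^-3 / 0.009704 = 0.6770 mol/L

0.6770 mol/L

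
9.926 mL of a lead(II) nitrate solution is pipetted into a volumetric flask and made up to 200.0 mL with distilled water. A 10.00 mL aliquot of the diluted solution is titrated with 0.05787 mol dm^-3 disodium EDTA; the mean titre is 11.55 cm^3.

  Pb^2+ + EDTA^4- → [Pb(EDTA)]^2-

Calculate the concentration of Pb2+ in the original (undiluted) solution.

1.347 mol/L

n(EDTA) = 0.01155 × 0.05787 = 6.684 × 10^-4 mol
n(Pb2+) in the aliquot = 6.684 × 10^-4 mol (1:1 ratio)
[Pb2+]_dilute = 6.684 × 10^-4 / 0.01000 = 0.06684 mol/L
Dilution factor = 200.0 / 9.926 = 20.15
[Pb2+]_stock = 0.06684 × 20.15 = 1.347 mol/L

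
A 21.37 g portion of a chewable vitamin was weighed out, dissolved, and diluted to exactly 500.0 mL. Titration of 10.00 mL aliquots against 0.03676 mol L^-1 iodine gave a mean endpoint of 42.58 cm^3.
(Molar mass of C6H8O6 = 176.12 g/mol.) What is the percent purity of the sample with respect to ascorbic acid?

64.50 %

C6H8O6 + I2 → C6H6O6 + 2 HI
n(I2) per titration = 0.04258 × 0.03676 = 1.565 × 10^-3 mol
n(C6H8O6) in each aliquot = 1.565 × 10^-3 mol (1:1 ratio)
n(C6H8O6) in the whole flask = 1.565 × 10^-3 × 500.0/10.00 = 0.07826 mol
mass of C6H8O6 = 0.07826 × 176.12 = 13.78 g
% C6H8O6 = 13.78 / 21.37 × 100 = 64.50 %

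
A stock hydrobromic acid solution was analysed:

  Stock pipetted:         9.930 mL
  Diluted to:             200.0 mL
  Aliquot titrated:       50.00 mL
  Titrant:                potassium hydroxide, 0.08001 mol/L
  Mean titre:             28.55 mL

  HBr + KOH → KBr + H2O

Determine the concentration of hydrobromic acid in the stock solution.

0.9202 mol/L

n(KOH) = 0.02855 × 0.08001 = 2.284 × 10^-3 mol
n(HBr) in the aliquot = 2.284 × 10^-3 mol (1:1 ratio)
[HBr]_dilute = 2.284 × 10^-3 / 0.05000 = 0.04569 mol/L
Dilution factor = 200.0 / 9.930 = 20.14
[HBr]_stock = 0.04569 × 20.14 = 0.9202 mol/L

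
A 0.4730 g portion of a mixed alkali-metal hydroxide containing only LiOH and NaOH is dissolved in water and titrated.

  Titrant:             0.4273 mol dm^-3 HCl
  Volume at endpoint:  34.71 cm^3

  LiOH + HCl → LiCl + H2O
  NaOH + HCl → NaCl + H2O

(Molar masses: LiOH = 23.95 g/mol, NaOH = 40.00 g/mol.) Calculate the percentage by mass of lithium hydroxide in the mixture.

37.94 %

n(HCl) = 0.03471 × 0.4273 = 0.01483 mol
Let x = n(LiOH), y = n(NaOH).
Titrant: 1x + 1y = 0.01483;  mass: 23.95x + 40.00y = 0.4730
Solving, x = 7.493 × 10^-3 mol, y = 7.339 × 10^-3 mol
mass of LiOH = 7.493 × 10^-3 × 23.95 = 0.1795 g
% LiOH = 0.1795 / 0.4730 × 100 = 37.94 %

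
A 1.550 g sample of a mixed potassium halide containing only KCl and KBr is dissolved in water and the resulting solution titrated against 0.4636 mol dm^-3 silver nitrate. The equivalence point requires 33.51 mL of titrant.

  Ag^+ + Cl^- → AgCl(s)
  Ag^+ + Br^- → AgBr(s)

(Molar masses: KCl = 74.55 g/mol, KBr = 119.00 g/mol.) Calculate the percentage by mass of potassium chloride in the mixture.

32.32 %

n(AgNO3) = 0.03351 × 0.4636 = 0.01554 mol
Let x = n(KCl), y = n(KBr).
Titrant: 1x + 1y = 0.01554;  mass: 74.55x + 119.00y = 1.550
Solving, x = 6.720 × 10^-3 mol, y = 8.815 × 10^-3 mol
mass of KCl = 6.720 × 10^-3 × 74.55 = 0.5010 g
% KCl = 0.5010 / 1.550 × 100 = 32.32 %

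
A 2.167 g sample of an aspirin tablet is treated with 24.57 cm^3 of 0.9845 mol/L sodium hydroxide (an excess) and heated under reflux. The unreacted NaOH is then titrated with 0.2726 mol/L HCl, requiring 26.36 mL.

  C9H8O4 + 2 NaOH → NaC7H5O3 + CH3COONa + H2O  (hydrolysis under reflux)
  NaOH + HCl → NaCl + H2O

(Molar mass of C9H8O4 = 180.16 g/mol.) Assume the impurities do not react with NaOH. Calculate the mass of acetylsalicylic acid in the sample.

1.532 g

n(NaOH) added = 0.02457 × 0.9845 = 0.02419 mol
n(HCl) used in back-titration = 0.02636 × 0.2726 = 7.186 × 10^-3 mol
n(NaOH) left over = 7.186 × 10^-3 mol (1:1 ratio)
n(NaOH) consumed by analyte = 0.02419 − 7.186 × 10^-3 = 0.01700 mol
From the 1:2 ratio, n(C9H8O4) = 1/2 × 0.01700 = 8.502 × 10^-3 mol
mass of C9H8O4 = 8.502 × 10^-3 × 180.16 = 1.532 g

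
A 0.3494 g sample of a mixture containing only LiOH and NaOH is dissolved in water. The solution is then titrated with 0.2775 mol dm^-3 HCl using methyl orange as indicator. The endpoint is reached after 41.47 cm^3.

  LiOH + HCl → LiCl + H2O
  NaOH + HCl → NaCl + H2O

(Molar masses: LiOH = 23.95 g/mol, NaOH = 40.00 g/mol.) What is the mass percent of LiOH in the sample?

47.37 %

n(HCl) = 0.04147 × 0.2775 = 0.01151 mol
Let x = n(LiOH), y = n(NaOH).
Titrant: 1x + 1y = 0.01151;  mass: 23.95x + 40.00y = 0.3494
Solving, x = 6.911 × 10^-3 mol, y = 4.597 × 10^-3 mol
mass of LiOH = 6.911 × 10^-3 × 23.95 = 0.1655 g
% LiOH = 0.1655 / 0.3494 × 100 = 47.37 %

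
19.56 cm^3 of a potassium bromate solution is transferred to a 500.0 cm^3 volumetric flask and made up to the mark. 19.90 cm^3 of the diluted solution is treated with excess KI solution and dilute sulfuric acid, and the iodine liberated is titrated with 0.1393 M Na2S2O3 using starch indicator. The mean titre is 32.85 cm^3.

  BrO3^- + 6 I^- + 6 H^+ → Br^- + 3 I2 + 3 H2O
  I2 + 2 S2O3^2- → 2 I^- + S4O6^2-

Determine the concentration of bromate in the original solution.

0.9797 M

n(S2O3^2-) = 0.03285 × 0.1393 = 4.576 × 10^-3 mol
n(I2) = n(S2O3^2-)/2 = 2.288 × 10^-3 mol
From the 1:3 ratio, n(BrO3^-) in the aliquot = 1/3 × 2.288 × 10^-3 = 7.627 × 10^-4 mol
[BrO3^-]_dilute = 7.627 × 10^-4 / 0.01990 = 0.03833 mol/L
[BrO3^-]_original = 0.03833 × 500.0/19.56 = 0.9797 mol/L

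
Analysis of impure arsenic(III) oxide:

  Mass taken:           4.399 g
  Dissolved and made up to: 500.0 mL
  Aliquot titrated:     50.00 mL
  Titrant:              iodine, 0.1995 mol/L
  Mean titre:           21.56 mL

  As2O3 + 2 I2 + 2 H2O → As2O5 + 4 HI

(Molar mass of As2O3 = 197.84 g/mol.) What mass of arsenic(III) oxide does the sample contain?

n(I2) per titration = 0.02156 × 0.1995 = 4.301 × 10^-3 mol
From the 1:2 ratio, n(As2O3) in each aliquot = 1/2 × 4.301 × 10^-3 = 2.151 × 10^-3 mol
n(As2O3) in the whole flask = 2.151 × 10^-3 × 500.0/50.00 = 0.02151 mol
mass of As2O3 = 0.02151 × 197.84 = 4.255 g

4.255 g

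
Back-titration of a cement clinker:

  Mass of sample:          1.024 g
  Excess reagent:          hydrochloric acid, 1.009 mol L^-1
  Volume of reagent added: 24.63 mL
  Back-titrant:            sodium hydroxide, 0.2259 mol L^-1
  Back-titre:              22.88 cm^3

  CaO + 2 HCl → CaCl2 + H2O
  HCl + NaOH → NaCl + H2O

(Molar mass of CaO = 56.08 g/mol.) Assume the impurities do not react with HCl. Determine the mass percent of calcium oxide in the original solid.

53.90 %

n(HCl) added = 0.02463 × 1.009 = 0.02485 mol
n(NaOH) used in back-titration = 0.02288 × 0.2259 = 5.169 × 10^-3 mol
n(HCl) left over = 5.169 × 10^-3 mol (1:1 ratio)
n(HCl) consumed by analyte = 0.02485 − 5.169 × 10^-3 = 0.01968 mol
From the 1:2 ratio, n(CaO) = 1/2 × 0.01968 = 9.842 × 10^-3 mol
mass of CaO = 9.842 × 10^-3 × 56.08 = 0.5519 g
% CaO = 0.5519 / 1.024 × 100 = 53.90 %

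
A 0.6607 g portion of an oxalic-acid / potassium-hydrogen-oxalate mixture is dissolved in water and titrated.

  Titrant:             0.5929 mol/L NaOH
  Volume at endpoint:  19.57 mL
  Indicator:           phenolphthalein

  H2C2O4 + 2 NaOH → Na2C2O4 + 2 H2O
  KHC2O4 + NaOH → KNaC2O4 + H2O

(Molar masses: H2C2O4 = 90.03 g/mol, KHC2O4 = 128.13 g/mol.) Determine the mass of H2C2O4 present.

n(NaOH) = 0.01957 × 0.5929 = 0.01160 mol
Let x = n(H2C2O4), y = n(KHC2O4).
Titrant: 2x + 1y = 0.01160;  mass: 90.03x + 128.13y = 0.6607
Solving, x = 4.969 × 10^-3 mol, y = 1.665 × 10^-3 mol
mass of H2C2O4 = 4.969 × 10^-3 × 90.03 = 0.4474 g

0.4474 g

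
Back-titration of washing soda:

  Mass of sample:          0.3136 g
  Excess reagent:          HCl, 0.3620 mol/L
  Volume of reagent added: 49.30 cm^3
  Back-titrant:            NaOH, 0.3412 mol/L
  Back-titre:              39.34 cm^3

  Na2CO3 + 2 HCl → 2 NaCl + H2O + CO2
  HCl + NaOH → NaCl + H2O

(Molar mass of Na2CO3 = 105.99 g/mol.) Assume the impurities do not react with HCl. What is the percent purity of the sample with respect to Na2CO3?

74.76 %

n(HCl) added = 0.04930 × 0.3620 = 0.01785 mol
n(NaOH) used in back-titration = 0.03934 × 0.3412 = 0.01342 mol
n(HCl) left over = 0.01342 mol (1:1 ratio)
n(HCl) consumed by analyte = 0.01785 − 0.01342 = 4.424 × 10^-3 mol
From the 1:2 ratio, n(Na2CO3) = 1/2 × 4.424 × 10^-3 = 2.212 × 10^-3 mol
mass of Na2CO3 = 2.212 × 10^-3 × 105.99 = 0.2344 g
% Na2CO3 = 0.2344 / 0.3136 × 100 = 74.76 %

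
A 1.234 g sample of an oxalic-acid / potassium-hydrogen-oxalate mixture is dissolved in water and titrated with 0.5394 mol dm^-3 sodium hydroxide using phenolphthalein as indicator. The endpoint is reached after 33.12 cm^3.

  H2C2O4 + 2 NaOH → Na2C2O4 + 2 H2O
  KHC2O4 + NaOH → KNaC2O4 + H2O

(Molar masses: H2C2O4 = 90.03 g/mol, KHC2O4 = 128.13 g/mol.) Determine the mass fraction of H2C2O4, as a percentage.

46.31 %

n(NaOH) = 0.03312 × 0.5394 = 0.01786 mol
Let x = n(H2C2O4), y = n(KHC2O4).
Titrant: 2x + 1y = 0.01786;  mass: 90.03x + 128.13y = 1.234
Solving, x = 6.347 × 10^-3 mol, y = 5.171 × 10^-3 mol
mass of H2C2O4 = 6.347 × 10^-3 × 90.03 = 0.5714 g
% H2C2O4 = 0.5714 / 1.234 × 100 = 46.31 %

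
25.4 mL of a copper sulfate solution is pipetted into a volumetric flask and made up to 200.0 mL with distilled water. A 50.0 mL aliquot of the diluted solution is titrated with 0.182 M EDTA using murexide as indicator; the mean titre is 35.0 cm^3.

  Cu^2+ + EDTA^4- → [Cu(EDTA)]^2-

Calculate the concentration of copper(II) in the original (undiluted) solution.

1.00 M

n(EDTA) = 0.0350 × 0.182 = 6.37 × 10^-3 mol
n(Cu2+) in the aliquot = 6.37 × 10^-3 mol (1:1 ratio)
[Cu2+]_dilute = 6.37 × 10^-3 / 0.0500 = 0.127 mol/L
Dilution factor = 200.0 / 25.4 = 7.874
[Cu2+]_stock = 0.127 × 7.874 = 1.00 mol/L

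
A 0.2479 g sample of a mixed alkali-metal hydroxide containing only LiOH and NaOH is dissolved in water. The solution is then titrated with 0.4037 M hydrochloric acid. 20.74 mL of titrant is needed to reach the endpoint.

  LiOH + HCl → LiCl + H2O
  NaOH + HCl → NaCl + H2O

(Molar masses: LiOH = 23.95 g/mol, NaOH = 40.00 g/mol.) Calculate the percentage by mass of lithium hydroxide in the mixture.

n(HCl) = 0.02074 × 0.4037 = 8.373 × 10^-3 mol
Let x = n(LiOH), y = n(NaOH).
Titrant: 1x + 1y = 8.373 × 10^-3;  mass: 23.95x + 40.00y = 0.2479
Solving, x = 5.421 × 10^-3 mol, y = 2.952 × 10^-3 mol
mass of LiOH = 5.421 × 10^-3 × 23.95 = 0.1298 g
% LiOH = 0.1298 / 0.2479 × 100 = 52.37 %

52.37 %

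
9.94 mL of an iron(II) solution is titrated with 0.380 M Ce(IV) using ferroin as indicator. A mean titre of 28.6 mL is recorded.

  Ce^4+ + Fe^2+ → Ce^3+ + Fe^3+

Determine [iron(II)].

n(Ce4+) = 0.0286 L × 0.380 mol/L = 0.0109 mol
n(Fe2+) = 0.0109 mol (1:1 mole ratio)
[Fe2+] = 0.0109 mol / 0.00994 L = 1.09 mol/L

1.09 M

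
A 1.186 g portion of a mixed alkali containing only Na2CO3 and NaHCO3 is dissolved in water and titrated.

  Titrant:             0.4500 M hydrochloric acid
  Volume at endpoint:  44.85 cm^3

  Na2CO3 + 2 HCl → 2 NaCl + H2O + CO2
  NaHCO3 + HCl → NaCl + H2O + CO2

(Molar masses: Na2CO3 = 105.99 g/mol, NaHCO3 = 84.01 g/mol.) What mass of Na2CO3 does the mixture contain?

n(HCl) = 0.04485 × 0.4500 = 0.02018 mol
Let x = n(Na2CO3), y = n(NaHCO3).
Titrant: 2x + 1y = 0.02018;  mass: 105.99x + 84.01y = 1.186
Solving, x = 8.214 × 10^-3 mol, y = 3.754 × 10^-3 mol
mass of Na2CO3 = 8.214 × 10^-3 × 105.99 = 0.8706 g

0.8706 g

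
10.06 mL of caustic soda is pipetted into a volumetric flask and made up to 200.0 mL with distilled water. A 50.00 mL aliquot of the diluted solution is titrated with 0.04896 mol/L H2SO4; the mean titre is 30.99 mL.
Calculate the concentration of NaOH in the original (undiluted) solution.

2 NaOH + H2SO4 → Na2SO4 + 2 H2O
n(H2SO4) = 0.03099 × 0.04896 = 1.517 × 10^-3 mol
From the 2:1 ratio, n(NaOH) in the aliquot = 2/1 × 1.517 × 10^-3 = 3.035 × 10^-3 mol
[NaOH]_dilute = 3.035 × 10^-3 / 0.05000 = 0.06069 mol/L
Dilution factor = 200.0 / 10.06 = 19.88
[NaOH]_stock = 0.06069 × 19.88 = 1.207 mol/L

1.207 mol/L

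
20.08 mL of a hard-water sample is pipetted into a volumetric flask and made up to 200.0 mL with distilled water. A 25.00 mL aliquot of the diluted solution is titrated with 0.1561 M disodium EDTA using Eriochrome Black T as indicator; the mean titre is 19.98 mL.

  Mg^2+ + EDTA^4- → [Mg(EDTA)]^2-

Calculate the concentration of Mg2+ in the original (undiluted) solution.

1.243 M

n(EDTA) = 0.01998 × 0.1561 = 3.119 × 10^-3 mol
n(Mg2+) in the aliquot = 3.119 × 10^-3 mol (1:1 ratio)
[Mg2+]_dilute = 3.119 × 10^-3 / 0.02500 = 0.1248 mol/L
Dilution factor = 200.0 / 20.08 = 9.960
[Mg2+]_stock = 0.1248 × 9.960 = 1.243 mol/L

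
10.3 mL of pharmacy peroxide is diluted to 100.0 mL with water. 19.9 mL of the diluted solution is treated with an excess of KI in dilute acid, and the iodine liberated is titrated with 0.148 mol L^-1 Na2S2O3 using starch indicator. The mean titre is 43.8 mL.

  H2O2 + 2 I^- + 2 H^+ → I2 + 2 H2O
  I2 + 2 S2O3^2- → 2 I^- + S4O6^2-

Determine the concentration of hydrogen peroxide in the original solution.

n(S2O3^2-) = 0.0438 × 0.148 = 6.48 × 10^-3 mol
n(I2) = n(S2O3^2-)/2 = 3.24 × 10^-3 mol
n(H2O2) in the aliquot = 3.24 × 10^-3 mol (1:1 ratio)
[H2O2]_dilute = 3.24 × 10^-3 / 0.0199 = 0.163 mol/L
[H2O2]_original = 0.163 × 100.0/10.3 = 1.58 mol/L

1.58 mol/L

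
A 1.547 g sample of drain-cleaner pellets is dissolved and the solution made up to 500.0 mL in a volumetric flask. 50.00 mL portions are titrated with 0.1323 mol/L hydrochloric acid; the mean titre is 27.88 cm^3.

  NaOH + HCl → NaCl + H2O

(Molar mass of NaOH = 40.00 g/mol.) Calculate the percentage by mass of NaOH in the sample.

n(HCl) per titration = 0.02788 × 0.1323 = 3.689 × 10^-3 mol
n(NaOH) in each aliquot = 3.689 × 10^-3 mol (1:1 ratio)
n(NaOH) in the whole flask = 3.689 × 10^-3 × 500.0/50.00 = 0.03689 mol
mass of NaOH = 0.03689 × 40.00 = 1.475 g
% NaOH = 1.475 / 1.547 × 100 = 95.37 %

95.37 %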